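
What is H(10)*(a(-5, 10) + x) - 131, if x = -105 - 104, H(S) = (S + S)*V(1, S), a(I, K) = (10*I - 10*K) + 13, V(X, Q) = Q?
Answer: -69331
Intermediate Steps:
a(I, K) = 13 - 10*K + 10*I (a(I, K) = (-10*K + 10*I) + 13 = 13 - 10*K + 10*I)
H(S) = 2*S² (H(S) = (S + S)*S = (2*S)*S = 2*S²)
x = -209
H(10)*(a(-5, 10) + x) - 131 = (2*10²)*((13 - 10*10 + 10*(-5)) - 209) - 131 = (2*100)*((13 - 100 - 50) - 209) - 131 = 200*(-137 - 209) - 131 = 200*(-346) - 131 = -69200 - 131 = -69331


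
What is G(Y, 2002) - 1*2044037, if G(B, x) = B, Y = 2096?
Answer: -2041941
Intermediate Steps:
G(Y, 2002) - 1*2044037 = 2096 - 1*2044037 = 2096 - 2044037 = -2041941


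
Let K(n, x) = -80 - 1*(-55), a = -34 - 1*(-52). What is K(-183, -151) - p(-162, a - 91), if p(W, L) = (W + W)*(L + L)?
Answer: -47329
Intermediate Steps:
a = 18 (a = -34 + 52 = 18)
K(n, x) = -25 (K(n, x) = -80 + 55 = -25)
p(W, L) = 4*L*W (p(W, L) = (2*W)*(2*L) = 4*L*W)
K(-183, -151) - p(-162, a - 91) = -25 - 4*(18 - 91)*(-162) = -25 - 4*(-73)*(-162) = -25 - 1*47304 = -25 - 47304 = -47329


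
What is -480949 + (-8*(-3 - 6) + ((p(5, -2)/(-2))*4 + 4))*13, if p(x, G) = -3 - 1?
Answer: -479857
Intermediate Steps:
p(x, G) = -4
-480949 + (-8*(-3 - 6) + ((p(5, -2)/(-2))*4 + 4))*13 = -480949 + (-8*(-3 - 6) + (-4/(-2)*4 + 4))*13 = -480949 + (-8*(-9) + (-4*(-½)*4 + 4))*13 = -480949 + (72 + (2*4 + 4))*13 = -480949 + (72 + (8 + 4))*13 = -480949 + (72 + 12)*13 = -480949 + 84*13 = -480949 + 1092 = -479857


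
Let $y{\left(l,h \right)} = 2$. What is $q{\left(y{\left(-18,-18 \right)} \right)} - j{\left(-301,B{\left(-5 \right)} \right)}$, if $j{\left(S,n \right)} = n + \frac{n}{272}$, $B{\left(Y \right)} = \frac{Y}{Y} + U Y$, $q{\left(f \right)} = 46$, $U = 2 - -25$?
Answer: $\frac{24547}{136} \approx 180.49$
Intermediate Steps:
$U = 27$ ($U = 2 + 25 = 27$)
$B{\left(Y \right)} = 1 + 27 Y$ ($B{\left(Y \right)} = \frac{Y}{Y} + 27 Y = 1 + 27 Y$)
$j{\left(S,n \right)} = \frac{273 n}{272}$ ($j{\left(S,n \right)} = n + n \frac{1}{272} = n + \frac{n}{272} = \frac{273 n}{272}$)
$q{\left(y{\left(-18,-18 \right)} \right)} - j{\left(-301,B{\left(-5 \right)} \right)} = 46 - \frac{273 \left(1 + 27 \left(-5\right)\right)}{272} = 46 - \frac{273 \left(1 - 135\right)}{272} = 46 - \frac{273}{272} \left(-134\right) = 46 - - \frac{18291}{136} = 46 + \frac{18291}{136} = \frac{24547}{136}$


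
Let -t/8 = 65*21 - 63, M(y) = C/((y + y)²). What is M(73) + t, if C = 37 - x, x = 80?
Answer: -222027499/21316 ≈ -10416.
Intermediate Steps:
C = -43 (C = 37 - 1*80 = 37 - 80 = -43)
M(y) = -43/(4*y²) (M(y) = -43/(y + y)² = -43*1/(4*y²) = -43/(4*y²))
t = -10416 (t = -8*(65*21 - 63) = -8*(1365 - 63) = -8*1302 = -10416)
M(73) + t = -43/4/73² - 10416 = -43/4*1/5329 - 10416 = -43/21316 - 10416 = -222027499/21316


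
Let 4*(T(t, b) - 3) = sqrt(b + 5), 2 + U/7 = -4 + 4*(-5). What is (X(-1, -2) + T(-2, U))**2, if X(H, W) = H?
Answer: -113/16 + I*sqrt(177) ≈ -7.0625 + 13.304*I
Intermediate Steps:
U = -182 (U = -14 + 7*(-4 + 4*(-5)) = -14 + 7*(-4 - 20) = -14 + 7*(-24) = -14 - 168 = -182)
T(t, b) = 3 + sqrt(5 + b)/4 (T(t, b) = 3 + sqrt(b + 5)/4 = 3 + sqrt(5 + b)/4)
(X(-1, -2) + T(-2, U))**2 = (-1 + (3 + sqrt(5 - 182)/4))**2 = (-1 + (3 + sqrt(-177)/4))**2 = (-1 + (3 + (I*sqrt(177))/4))**2 = (-1 + (3 + I*sqrt(177)/4))**2 = (2 + I*sqrt(177)/4)**2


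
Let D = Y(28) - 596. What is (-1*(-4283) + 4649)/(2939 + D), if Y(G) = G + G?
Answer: 8932/2399 ≈ 3.7232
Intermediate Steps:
Y(G) = 2*G
D = -540 (D = 2*28 - 596 = 56 - 596 = -540)
(-1*(-4283) + 4649)/(2939 + D) = (-1*(-4283) + 4649)/(2939 - 540) = (4283 + 4649)/2399 = 8932*(1/2399) = 8932/2399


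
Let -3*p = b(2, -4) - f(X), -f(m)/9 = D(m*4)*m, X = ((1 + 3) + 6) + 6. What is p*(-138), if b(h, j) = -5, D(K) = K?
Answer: 423706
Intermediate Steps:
X = 16 (X = (4 + 6) + 6 = 10 + 6 = 16)
f(m) = -36*m² (f(m) = -9*m*4*m = -9*4*m*m = -36*m²)
p = -9211/3 (p = -(-5 - (-36)*16²)/3 = -(-5 - (-36)*256)/3 = -(-5 - 1*(-9216))/3 = -(-5 + 9216)/3 = -⅓*9211 = -9211/3 ≈ -3070.3)
p*(-138) = -9211/3*(-138) = 423706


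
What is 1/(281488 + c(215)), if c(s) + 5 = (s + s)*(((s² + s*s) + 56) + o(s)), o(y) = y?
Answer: 1/40151513 ≈ 2.4906e-8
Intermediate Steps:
c(s) = -5 + 2*s*(56 + s + 2*s²) (c(s) = -5 + (s + s)*(((s² + s*s) + 56) + s) = -5 + (2*s)*(((s² + s²) + 56) + s) = -5 + (2*s)*((2*s² + 56) + s) = -5 + (2*s)*((56 + 2*s²) + s) = -5 + (2*s)*(56 + s + 2*s²) = -5 + 2*s*(56 + s + 2*s²))
1/(281488 + c(215)) = 1/(281488 + (-5 + 2*215² + 4*215³ + 112*215)) = 1/(281488 + (-5 + 2*46225 + 4*9938375 + 24080)) = 1/(281488 + (-5 + 92450 + 39753500 + 24080)) = 1/(281488 + 39870025) = 1/40151513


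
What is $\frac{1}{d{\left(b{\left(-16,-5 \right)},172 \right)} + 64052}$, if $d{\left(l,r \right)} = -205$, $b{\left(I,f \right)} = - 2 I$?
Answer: $\frac{1}{63847} \approx 1.5662 \cdot 10^{-5}$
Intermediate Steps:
$\frac{1}{d{\left(b{\left(-16,-5 \right)},172 \right)} + 64052} = \frac{1}{-205 + 64052} = \frac{1}{63847}$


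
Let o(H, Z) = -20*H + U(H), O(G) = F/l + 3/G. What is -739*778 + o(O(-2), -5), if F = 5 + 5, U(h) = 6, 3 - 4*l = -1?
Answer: -575106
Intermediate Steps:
l = 1 (l = 3/4 - 1/4*(-1) = 3/4 + 1/4 = 1)
F = 10
O(G) = 10 + 3/G (O(G) = 10/1 + 3/G = 10*1 + 3/G = 10 + 3/G)
o(H, Z) = 6 - 20*H (o(H, Z) = -20*H + 6 = 6 - 20*H)
-739*778 + o(O(-2), -5) = -739*778 + (6 - 20*(10 + 3/(-2))) = -574942 + (6 - 20*(10 + 3*(-1/2))) = -574942 + (6 - 20*(10 - 3/2)) = -574942 + (6 - 20*17/2) = -574942 + (6 - 170) = -574942 - 164 = -575106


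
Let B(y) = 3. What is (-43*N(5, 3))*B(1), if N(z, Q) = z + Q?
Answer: -1032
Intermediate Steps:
N(z, Q) = Q + z
(-43*N(5, 3))*B(1) = -43*(3 + 5)*3 = -43*8*3 = -344*3 = -1032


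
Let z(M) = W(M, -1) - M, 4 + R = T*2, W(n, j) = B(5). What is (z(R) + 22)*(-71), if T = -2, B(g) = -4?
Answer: -1846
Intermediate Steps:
W(n, j) = -4
R = -8 (R = -4 - 2*2 = -4 - 4 = -8)
z(M) = -4 - M
(z(R) + 22)*(-71) = ((-4 - 1*(-8)) + 22)*(-71) = ((-4 + 8) + 22)*(-71) = (4 + 22)*(-71) = 26*(-71) = -1846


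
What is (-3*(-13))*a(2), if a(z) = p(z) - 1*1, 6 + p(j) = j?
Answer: -195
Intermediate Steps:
p(j) = -6 + j
a(z) = -7 + z (a(z) = (-6 + z) - 1*1 = (-6 + z) - 1 = -7 + z)
(-3*(-13))*a(2) = (-3*(-13))*(-7 + 2) = 39*(-5) = -195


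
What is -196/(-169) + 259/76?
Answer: 58667/12844 ≈ 4.5677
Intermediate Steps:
-196/(-169) + 259/76 = -196*(-1/169) + 259*(1/76) = 196/169 + 259/76 = 58667/12844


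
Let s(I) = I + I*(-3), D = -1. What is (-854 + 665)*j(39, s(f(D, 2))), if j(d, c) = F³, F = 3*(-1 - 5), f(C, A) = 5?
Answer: 1102248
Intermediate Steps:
s(I) = -2*I (s(I) = I - 3*I = -2*I)
F = -18 (F = 3*(-6) = -18)
j(d, c) = -5832 (j(d, c) = (-18)³ = -5832)
(-854 + 665)*j(39, s(f(D, 2))) = (-854 + 665)*(-5832) = -189*(-5832) = 1102248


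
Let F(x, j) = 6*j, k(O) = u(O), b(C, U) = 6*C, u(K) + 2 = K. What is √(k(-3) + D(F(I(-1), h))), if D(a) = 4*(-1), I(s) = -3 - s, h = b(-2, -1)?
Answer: 3*I ≈ 3.0*I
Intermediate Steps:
u(K) = -2 + K
k(O) = -2 + O
h = -12 (h = 6*(-2) = -12)
D(a) = -4
√(k(-3) + D(F(I(-1), h))) = √((-2 - 3) - 4) = √(-5 - 4) = √(-9) = 3*I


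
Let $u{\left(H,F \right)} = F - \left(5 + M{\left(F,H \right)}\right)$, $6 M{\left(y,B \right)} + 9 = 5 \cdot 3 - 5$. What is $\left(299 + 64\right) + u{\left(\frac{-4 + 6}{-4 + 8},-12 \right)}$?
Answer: $\frac{2075}{6} \approx 345.83$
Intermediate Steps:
$M{\left(y,B \right)} = \frac{1}{6}$ ($M{\left(y,B \right)} = - \frac{3}{2} + \frac{5 \cdot 3 - 5}{6} = - \frac{3}{2} + \frac{15 - 5}{6} = - \frac{3}{2} + \frac{1}{6} \cdot 10 = - \frac{3}{2} + \frac{5}{3} = \frac{1}{6}$)
$u{\left(H,F \right)} = - \frac{31}{6} + F$ ($u{\left(H,F \right)} = F - \frac{31}{6} = - \frac{31}{6} + F$)
$\left(299 + 64\right) + u{\left(\frac{-4 + 6}{-4 + 8},-12 \right)} = \left(299 + 64\right) - \frac{103}{6} = 363 - \frac{103}{6} = \frac{2075}{6}$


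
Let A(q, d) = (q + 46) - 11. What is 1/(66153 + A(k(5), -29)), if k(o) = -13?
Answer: 1/66175 ≈ 1.5111e-5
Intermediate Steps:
A(q, d) = 35 + q (A(q, d) = (46 + q) - 11 = 35 + q)
1/(66153 + A(k(5), -29)) = 1/(66153 + (35 - 13)) = 1/(66153 + 22) = 1/66175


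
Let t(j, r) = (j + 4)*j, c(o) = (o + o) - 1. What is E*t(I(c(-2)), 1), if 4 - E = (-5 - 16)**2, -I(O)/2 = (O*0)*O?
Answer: 0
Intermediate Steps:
c(o) = -1 + 2*o (c(o) = 2*o - 1 = -1 + 2*o)
I(O) = 0 (I(O) = -2*O*0*O = -0*O = -2*0 = 0)
t(j, r) = j*(4 + j) (t(j, r) = (4 + j)*j = j*(4 + j))
E = -437 (E = 4 - (-5 - 16)**2 = 4 - 1*(-21)**2 = 4 - 1*441 = 4 - 441 = -437)
E*t(I(c(-2)), 1) = -0*(4 + 0) = -0*4 = -437*0 = 0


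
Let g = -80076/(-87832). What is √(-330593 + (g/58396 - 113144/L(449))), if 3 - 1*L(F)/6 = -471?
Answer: I*√7633687462598660429996739554/151947735108 ≈ 575.01*I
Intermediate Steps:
L(F) = 2844 (L(F) = 18 - 6*(-471) = 18 + 2826 = 2844)
g = 20019/21958 (g = -80076*(-1/87832) = 20019/21958 ≈ 0.91170)
√(-330593 + (g/58396 - 113144/L(449))) = √(-330593 + ((20019/21958)/58396 - 113144/2844)) = √(-330593 + ((20019/21958)*(1/58396) - 113144*1/2844)) = √(-330593 + (20019/1282259368 - 28286/711)) = √(-330593 - 36269974249739/911686410648) = √(-301433415529604003/911686410648) = I*√7633687462598660429996739554/151947735108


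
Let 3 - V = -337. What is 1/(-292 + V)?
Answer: 1/48 ≈ 0.020833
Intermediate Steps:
V = 340 (V = 3 - 1*(-337) = 3 + 337 = 340)
1/(-292 + V) = 1/(-292 + 340) = 1/48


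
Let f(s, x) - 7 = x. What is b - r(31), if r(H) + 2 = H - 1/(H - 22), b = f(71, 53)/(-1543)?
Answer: -401720/13887 ≈ -28.928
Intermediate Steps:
f(s, x) = 7 + x
b = -60/1543 (b = (7 + 53)/(-1543) = 60*(-1/1543) = -60/1543 ≈ -0.038885)
r(H) = -2 + H - 1/(-22 + H) (r(H) = -2 + (H - 1/(H - 22)) = -2 + (H - 1/(-22 + H)) = -2 + H - 1/(-22 + H))
b - r(31) = -60/1543 - (43 + 31² - 24*31)/(-22 + 31) = -60/1543 - (43 + 961 - 744)/9 = -60/1543 - 260/9 = -401720/13887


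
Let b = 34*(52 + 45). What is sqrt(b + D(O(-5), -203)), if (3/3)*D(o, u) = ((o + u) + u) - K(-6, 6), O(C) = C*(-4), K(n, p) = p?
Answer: sqrt(2906) ≈ 53.907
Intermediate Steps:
O(C) = -4*C
D(o, u) = -6 + o + 2*u (D(o, u) = ((o + u) + u) - 1*6 = (o + 2*u) - 6 = -6 + o + 2*u)
b = 3298 (b = 34*97 = 3298)
sqrt(b + D(O(-5), -203)) = sqrt(3298 + (-6 - 4*(-5) + 2*(-203))) = sqrt(3298 + (-6 + 20 - 406)) = sqrt(3298 - 392) = sqrt(2906)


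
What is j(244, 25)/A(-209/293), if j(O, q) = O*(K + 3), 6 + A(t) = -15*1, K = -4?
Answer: 244/21 ≈ 11.619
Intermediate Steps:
A(t) = -21 (A(t) = -6 - 15*1 = -6 - 15 = -21)
j(O, q) = -O (j(O, q) = O*(-4 + 3) = O*(-1) = -O)
j(244, 25)/A(-209/293) = -1*244/(-21) = -244*(-1/21) = 244/21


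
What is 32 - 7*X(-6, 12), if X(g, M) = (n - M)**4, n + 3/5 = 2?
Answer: -55213367/625 ≈ -88341.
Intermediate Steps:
n = 7/5 (n = -3/5 + 2 = 7/5 ≈ 1.4000)
X(g, M) = (7/5 - M)**4
32 - 7*X(-6, 12) = 32 - 7*(-7 + 5*12)**4/625 = 32 - 7*(-7 + 60)**4/625 = 32 - 7*53**4/625 = 32 - 7*7890481/625 = 32 - 55233367/625 = -55213367/625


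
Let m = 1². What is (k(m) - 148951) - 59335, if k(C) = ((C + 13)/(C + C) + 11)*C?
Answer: -208268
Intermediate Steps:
m = 1
k(C) = C*(11 + (13 + C)/(2*C)) (k(C) = ((13 + C)/((2*C)) + 11)*C = ((13 + C)*(1/(2*C)) + 11)*C = ((13 + C)/(2*C) + 11)*C = (11 + (13 + C)/(2*C))*C = C*(11 + (13 + C)/(2*C)))
(k(m) - 148951) - 59335 = ((13/2 + (23/2)*1) - 148951) - 59335 = ((13/2 + 23/2) - 148951) - 59335 = (18 - 148951) - 59335 = -148933 - 59335 = -208268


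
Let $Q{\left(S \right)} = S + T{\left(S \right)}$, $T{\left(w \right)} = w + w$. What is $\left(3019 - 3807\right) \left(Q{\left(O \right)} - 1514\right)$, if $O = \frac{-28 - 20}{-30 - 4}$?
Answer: $\frac{20224808}{17} \approx 1.1897 \cdot 10^{6}$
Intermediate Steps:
$T{\left(w \right)} = 2 w$
$O = \frac{24}{17}$ ($O = - \frac{48}{-34} = \left(-48\right) \left(- \frac{1}{34}\right) = \frac{24}{17} \approx 1.4118$)
$Q{\left(S \right)} = 3 S$ ($Q{\left(S \right)} = S + 2 S = 3 S$)
$\left(3019 - 3807\right) \left(Q{\left(O \right)} - 1514\right) = \left(3019 - 3807\right) \left(3 \cdot \frac{24}{17} - 1514\right) = - 788 \left(\frac{72}{17} - 1514\right) = \left(-788\right) \left(- \frac{25666}{17}\right) = \frac{20224808}{17}$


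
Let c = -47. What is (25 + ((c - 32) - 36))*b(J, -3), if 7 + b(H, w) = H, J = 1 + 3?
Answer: 270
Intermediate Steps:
J = 4
b(H, w) = -7 + H
(25 + ((c - 32) - 36))*b(J, -3) = (25 + ((-47 - 32) - 36))*(-7 + 4) = (25 + (-79 - 36))*(-3) = (25 - 115)*(-3) = -90*(-3) = 270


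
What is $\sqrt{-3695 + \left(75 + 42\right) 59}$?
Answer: $2 \sqrt{802} \approx 56.639$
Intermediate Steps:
$\sqrt{-3695 + \left(75 + 42\right) 59} = \sqrt{-3695 + 117 \cdot 59} = \sqrt{-3695 + 6903} = \sqrt{3208} = 2 \sqrt{802}$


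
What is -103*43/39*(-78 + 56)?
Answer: 97438/39 ≈ 2498.4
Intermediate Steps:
-103*43/39*(-78 + 56) = -103*43*(1/39)*(-22) = -4429*(-22)/39 = -103*(-946/39) = 97438/39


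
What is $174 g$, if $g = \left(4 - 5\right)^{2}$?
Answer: $174$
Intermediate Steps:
$g = 1$ ($g = \left(-1\right)^{2} = 1$)
$174 g = 174 \cdot 1 = 174$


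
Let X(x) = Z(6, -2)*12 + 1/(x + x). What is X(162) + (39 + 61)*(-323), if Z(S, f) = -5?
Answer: -10484639/324 ≈ -32360.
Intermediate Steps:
X(x) = -60 + 1/(2*x) (X(x) = -5*12 + 1/(x + x) = -60 + 1/(2*x))
X(162) + (39 + 61)*(-323) = (-60 + (½)/162) + (39 + 61)*(-323) = (-60 + (½)*(1/162)) + 100*(-323) = (-60 + 1/324) - 32300 = -19439/324 - 32300 = -10484639/324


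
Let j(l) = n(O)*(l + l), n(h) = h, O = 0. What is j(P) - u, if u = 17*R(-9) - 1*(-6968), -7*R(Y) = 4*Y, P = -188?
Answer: -49388/7 ≈ -7055.4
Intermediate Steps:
R(Y) = -4*Y/7
j(l) = 0 (j(l) = 0*(l + l) = 0*(2*l) = 0)
u = 49388/7 (u = 17*(-4/7*(-9)) - 1*(-6968) = 17*(36/7) + 6968 = 612/7 + 6968 = 49388/7 ≈ 7055.4)
j(P) - u = 0 - 1*49388/7 = 0 - 49388/7 = -49388/7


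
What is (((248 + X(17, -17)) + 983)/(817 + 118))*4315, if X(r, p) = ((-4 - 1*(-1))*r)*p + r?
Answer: 1825245/187 ≈ 9760.7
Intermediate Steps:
X(r, p) = r - 3*p*r (X(r, p) = ((-4 + 1)*r)*p + r = (-3*r)*p + r = -3*p*r + r = r - 3*p*r)
(((248 + X(17, -17)) + 983)/(817 + 118))*4315 = (((248 + 17*(1 - 3*(-17))) + 983)/(817 + 118))*4315 = (((248 + 17*(1 + 51)) + 983)/935)*4315 = (((248 + 17*52) + 983)*(1/935))*4315 = (((248 + 884) + 983)*(1/935))*4315 = ((1132 + 983)*(1/935))*4315 = (2115*(1/935))*4315 = (423/187)*4315 = 1825245/187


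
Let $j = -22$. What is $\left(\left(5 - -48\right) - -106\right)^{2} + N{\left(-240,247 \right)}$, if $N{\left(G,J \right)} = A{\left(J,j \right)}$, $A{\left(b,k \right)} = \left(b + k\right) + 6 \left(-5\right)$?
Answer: $25476$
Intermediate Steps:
$A{\left(b,k \right)} = -30 + b + k$ ($A{\left(b,k \right)} = \left(b + k\right) - 30 = -30 + b + k$)
$N{\left(G,J \right)} = -52 + J$ ($N{\left(G,J \right)} = -30 + J - 22 = -52 + J$)
$\left(\left(5 - -48\right) - -106\right)^{2} + N{\left(-240,247 \right)} = \left(\left(5 - -48\right) - -106\right)^{2} + \left(-52 + 247\right) = \left(\left(5 + 48\right) + 106\right)^{2} + 195 = \left(53 + 106\right)^{2} + 195 = 159^{2} + 195 = 25281 + 195 = 25476$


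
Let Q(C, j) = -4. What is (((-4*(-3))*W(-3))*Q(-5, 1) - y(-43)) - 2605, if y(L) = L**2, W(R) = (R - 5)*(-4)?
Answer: -5990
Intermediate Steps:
W(R) = 20 - 4*R (W(R) = (-5 + R)*(-4) = 20 - 4*R)
(((-4*(-3))*W(-3))*Q(-5, 1) - y(-43)) - 2605 = (((-4*(-3))*(20 - 4*(-3)))*(-4) - 1*(-43)**2) - 2605 = ((12*(20 + 12))*(-4) - 1*1849) - 2605 = ((12*32)*(-4) - 1849) - 2605 = (384*(-4) - 1849) - 2605 = (-1536 - 1849) - 2605 = -3385 - 2605 = -5990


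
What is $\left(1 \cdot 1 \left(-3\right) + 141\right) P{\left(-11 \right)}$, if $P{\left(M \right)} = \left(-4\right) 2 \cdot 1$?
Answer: $-1104$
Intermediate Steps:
$P{\left(M \right)} = -8$ ($P{\left(M \right)} = \left(-8\right) 1 = -8$)
$\left(1 \cdot 1 \left(-3\right) + 141\right) P{\left(-11 \right)} = \left(1 \cdot 1 \left(-3\right) + 141\right) \left(-8\right) = \left(1 \left(-3\right) + 141\right) \left(-8\right) = \left(-3 + 141\right) \left(-8\right) = 138 \left(-8\right) = -1104$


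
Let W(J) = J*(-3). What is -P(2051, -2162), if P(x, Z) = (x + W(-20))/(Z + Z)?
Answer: 2111/4324 ≈ 0.48821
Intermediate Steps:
W(J) = -3*J
P(x, Z) = (60 + x)/(2*Z) (P(x, Z) = (x - 3*(-20))/(Z + Z) = (x + 60)/((2*Z)) = (60 + x)*(1/(2*Z)) = (60 + x)/(2*Z))
-P(2051, -2162) = -(60 + 2051)/(2*(-2162)) = -(-1)*2111/(2*2162) = -1*(-2111/4324) = 2111/4324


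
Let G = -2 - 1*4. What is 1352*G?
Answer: -8112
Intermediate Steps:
G = -6 (G = -2 - 4 = -6)
1352*G = 1352*(-6) = -8112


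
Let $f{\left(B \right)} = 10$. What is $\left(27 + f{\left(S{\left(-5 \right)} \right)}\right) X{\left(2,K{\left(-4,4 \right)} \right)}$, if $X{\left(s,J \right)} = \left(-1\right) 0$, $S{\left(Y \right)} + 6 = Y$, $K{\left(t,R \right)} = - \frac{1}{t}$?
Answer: $0$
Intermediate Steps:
$S{\left(Y \right)} = -6 + Y$
$X{\left(s,J \right)} = 0$
$\left(27 + f{\left(S{\left(-5 \right)} \right)}\right) X{\left(2,K{\left(-4,4 \right)} \right)} = \left(27 + 10\right) 0 = 37 \cdot 0 = 0$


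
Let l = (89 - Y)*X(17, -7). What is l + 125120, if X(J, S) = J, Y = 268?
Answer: 122077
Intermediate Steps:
l = -3043 (l = (89 - 1*268)*17 = (89 - 268)*17 = -179*17 = -3043)
l + 125120 = -3043 + 125120 = 122077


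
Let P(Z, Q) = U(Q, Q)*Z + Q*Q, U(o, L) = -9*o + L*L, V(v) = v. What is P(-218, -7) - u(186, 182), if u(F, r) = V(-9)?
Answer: -24358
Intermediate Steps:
U(o, L) = L**2 - 9*o (U(o, L) = -9*o + L**2 = L**2 - 9*o)
P(Z, Q) = Q**2 + Z*(Q**2 - 9*Q) (P(Z, Q) = (Q**2 - 9*Q)*Z + Q*Q = Z*(Q**2 - 9*Q) + Q**2 = Q**2 + Z*(Q**2 - 9*Q))
u(F, r) = -9
P(-218, -7) - u(186, 182) = -7*(-7 - 218*(-9 - 7)) - 1*(-9) = -7*(-7 - 218*(-16)) + 9 = -7*(-7 + 3488) + 9 = -7*3481 + 9 = -24367 + 9 = -24358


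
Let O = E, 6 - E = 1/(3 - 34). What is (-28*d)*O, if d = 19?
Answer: -99484/31 ≈ -3209.2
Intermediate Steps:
E = 187/31 (E = 6 - 1/(3 - 34) = 6 - 1/(-31) = 6 - 1*(-1/31) = 6 + 1/31 = 187/31 ≈ 6.0323)
O = 187/31 ≈ 6.0323
(-28*d)*O = -28*19*(187/31) = -532*187/31 = -99484/31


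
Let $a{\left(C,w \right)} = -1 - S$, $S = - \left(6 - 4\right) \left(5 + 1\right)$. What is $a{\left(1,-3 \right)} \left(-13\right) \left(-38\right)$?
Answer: $5434$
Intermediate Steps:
$S = -12$ ($S = - 2 \cdot 6 = \left(-1\right) 12 = -12$)
$a{\left(C,w \right)} = 11$ ($a{\left(C,w \right)} = -1 - -12 = -1 + 12 = 11$)
$a{\left(1,-3 \right)} \left(-13\right) \left(-38\right) = 11 \left(-13\right) \left(-38\right) = \left(-143\right) \left(-38\right) = 5434$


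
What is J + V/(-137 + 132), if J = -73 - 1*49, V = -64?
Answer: -546/5 ≈ -109.20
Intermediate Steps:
J = -122 (J = -73 - 49 = -122)
J + V/(-137 + 132) = -122 - 64/(-137 + 132) = -122 - 64/(-5) = -122 - 64*(-⅕) = -122 + 64/5 = -546/5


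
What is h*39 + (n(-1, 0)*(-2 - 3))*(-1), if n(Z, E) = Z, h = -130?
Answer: -5075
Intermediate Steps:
h*39 + (n(-1, 0)*(-2 - 3))*(-1) = -130*39 - (-2 - 3)*(-1) = -5070 - 1*(-5)*(-1) = -5070 + 5*(-1) = -5070 - 5 = -5075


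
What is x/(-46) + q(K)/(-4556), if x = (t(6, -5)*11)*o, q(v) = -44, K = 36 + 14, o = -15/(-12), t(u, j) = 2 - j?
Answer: -436491/209576 ≈ -2.0827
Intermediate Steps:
o = 5/4 (o = -15*(-1/12) = 5/4 ≈ 1.2500)
K = 50
x = 385/4 (x = ((2 - 1*(-5))*11)*(5/4) = ((2 + 5)*11)*(5/4) = (7*11)*(5/4) = 77*(5/4) = 385/4 ≈ 96.250)
x/(-46) + q(K)/(-4556) = (385/4)/(-46) - 44/(-4556) = (385/4)*(-1/46) - 44*(-1/4556) = -385/184 + 11/1139 = -436491/209576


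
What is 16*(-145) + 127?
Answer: -2193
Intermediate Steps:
16*(-145) + 127 = -2320 + 127 = -2193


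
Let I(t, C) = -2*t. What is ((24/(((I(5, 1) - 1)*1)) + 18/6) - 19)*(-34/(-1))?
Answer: -6800/11 ≈ -618.18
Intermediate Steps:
((24/(((I(5, 1) - 1)*1)) + 18/6) - 19)*(-34/(-1)) = ((24/(((-2*5 - 1)*1)) + 18/6) - 19)*(-34/(-1)) = ((24/(((-10 - 1)*1)) + 18*(1/6)) - 19)*(-34*(-1)) = ((24/((-11*1)) + 3) - 19)*34 = ((24/(-11) + 3) - 19)*34 = ((24*(-1/11) + 3) - 19)*34 = ((-24/11 + 3) - 19)*34 = (9/11 - 19)*34 = -200/11*34 = -6800/11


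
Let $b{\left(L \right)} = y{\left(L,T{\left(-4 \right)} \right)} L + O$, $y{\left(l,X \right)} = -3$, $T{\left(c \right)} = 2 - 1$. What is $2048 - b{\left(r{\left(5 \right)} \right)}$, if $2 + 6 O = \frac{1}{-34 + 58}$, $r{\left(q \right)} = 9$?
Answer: $\frac{298847}{144} \approx 2075.3$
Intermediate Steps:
$O = - \frac{47}{144}$ ($O = - \frac{1}{3} + \frac{1}{6 \left(-34 + 58\right)} = - \frac{1}{3} + \frac{1}{6 \cdot 24} = - \frac{1}{3} + \frac{1}{6} \cdot \frac{1}{24} = - \frac{1}{3} + \frac{1}{144} = - \frac{47}{144} \approx -0.32639$)
$T{\left(c \right)} = 1$
$b{\left(L \right)} = - \frac{47}{144} - 3 L$ ($b{\left(L \right)} = - 3 L - \frac{47}{144} = - \frac{47}{144} - 3 L$)
$2048 - b{\left(r{\left(5 \right)} \right)} = 2048 - \left(- \frac{47}{144} - 27\right) = 2048 - - \frac{3935}{144} = 2048 + \frac{3935}{144} = \frac{298847}{144}$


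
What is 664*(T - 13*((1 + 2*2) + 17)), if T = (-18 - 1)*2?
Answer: -215136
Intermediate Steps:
T = -38 (T = -19*2 = -38)
664*(T - 13*((1 + 2*2) + 17)) = 664*(-38 - 13*((1 + 2*2) + 17)) = 664*(-38 - 13*((1 + 4) + 17)) = 664*(-38 - 13*(5 + 17)) = 664*(-38 - 13*22) = 664*(-38 - 286) = 664*(-324) = -215136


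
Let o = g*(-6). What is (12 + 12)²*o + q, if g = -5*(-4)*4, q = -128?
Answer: -276608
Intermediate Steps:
g = 80 (g = 20*4 = 80)
o = -480 (o = 80*(-6) = -480)
(12 + 12)²*o + q = (12 + 12)²*(-480) - 128 = 24²*(-480) - 128 = 576*(-480) - 128 = -276480 - 128 = -276608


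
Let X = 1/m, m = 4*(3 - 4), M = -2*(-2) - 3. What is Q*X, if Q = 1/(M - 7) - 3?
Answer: 19/24 ≈ 0.79167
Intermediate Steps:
M = 1 (M = 4 - 3 = 1)
m = -4 (m = 4*(-1) = -4)
Q = -19/6 (Q = 1/(1 - 7) - 3 = 1/(-6) - 1*3 = -1/6 - 3 = -19/6 ≈ -3.1667)
X = -1/4 (X = 1/(-4) = -1/4 ≈ -0.25000)
Q*X = -19/6*(-1/4) = 19/24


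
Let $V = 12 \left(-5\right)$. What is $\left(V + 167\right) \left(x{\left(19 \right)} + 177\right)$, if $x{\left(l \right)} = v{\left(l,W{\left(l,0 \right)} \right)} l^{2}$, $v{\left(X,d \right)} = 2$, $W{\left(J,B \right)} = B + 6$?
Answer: $96193$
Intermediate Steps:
$W{\left(J,B \right)} = 6 + B$
$V = -60$
$x{\left(l \right)} = 2 l^{2}$
$\left(V + 167\right) \left(x{\left(19 \right)} + 177\right) = \left(-60 + 167\right) \left(2 \cdot 19^{2} + 177\right) = 107 \left(2 \cdot 361 + 177\right) = 107 \left(722 + 177\right) = 107 \cdot 899 = 96193$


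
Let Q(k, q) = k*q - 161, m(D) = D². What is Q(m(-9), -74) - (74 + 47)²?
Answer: -20796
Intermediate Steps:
Q(k, q) = -161 + k*q
Q(m(-9), -74) - (74 + 47)² = (-161 + (-9)²*(-74)) - (74 + 47)² = (-161 + 81*(-74)) - 1*121² = (-161 - 5994) - 1*14641 = -6155 - 14641 = -20796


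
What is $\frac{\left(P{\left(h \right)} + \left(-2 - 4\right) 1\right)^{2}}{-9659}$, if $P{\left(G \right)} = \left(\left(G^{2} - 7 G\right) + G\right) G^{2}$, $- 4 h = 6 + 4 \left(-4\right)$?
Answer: $- \frac{942841}{2472704} \approx -0.3813$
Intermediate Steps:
$h = \frac{5}{2}$ ($h = - \frac{6 + 4 \left(-4\right)}{4} = - \frac{6 - 16}{4} = \left(- \frac{1}{4}\right) \left(-10\right) = \frac{5}{2} \approx 2.5$)
$P{\left(G \right)} = G^{2} \left(G^{2} - 6 G\right)$ ($P{\left(G \right)} = \left(G^{2} - 6 G\right) G^{2} = G^{2} \left(G^{2} - 6 G\right)$)
$\frac{\left(P{\left(h \right)} + \left(-2 - 4\right) 1\right)^{2}}{-9659} = \frac{\left(\left(\frac{5}{2}\right)^{3} \left(-6 + \frac{5}{2}\right) + \left(-2 - 4\right) 1\right)^{2}}{-9659} = \left(\frac{125}{8} \left(- \frac{7}{2}\right) - 6\right)^{2} \left(- \frac{1}{9659}\right) = \left(- \frac{875}{16} - 6\right)^{2} \left(- \frac{1}{9659}\right) = \left(- \frac{971}{16}\right)^{2} \left(- \frac{1}{9659}\right) = \frac{942841}{256} \left(- \frac{1}{9659}\right) = - \frac{942841}{2472704}$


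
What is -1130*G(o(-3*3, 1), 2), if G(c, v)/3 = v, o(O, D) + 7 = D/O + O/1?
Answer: -6780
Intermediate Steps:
o(O, D) = -7 + O + D/O (o(O, D) = -7 + (D/O + O/1) = -7 + (D/O + O*1) = -7 + (D/O + O) = -7 + (O + D/O) = -7 + O + D/O)
G(c, v) = 3*v
-1130*G(o(-3*3, 1), 2) = -3390*2 = -1130*6 = -6780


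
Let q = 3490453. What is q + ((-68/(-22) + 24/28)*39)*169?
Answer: 270768545/77 ≈ 3.5165e+6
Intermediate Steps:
q + ((-68/(-22) + 24/28)*39)*169 = 3490453 + ((-68/(-22) + 24/28)*39)*169 = 3490453 + ((-68*(-1/22) + 24*(1/28))*39)*169 = 3490453 + ((34/11 + 6/7)*39)*169 = 3490453 + ((304/77)*39)*169 = 3490453 + (11856/77)*169 = 3490453 + 2003664/77 = 270768545/77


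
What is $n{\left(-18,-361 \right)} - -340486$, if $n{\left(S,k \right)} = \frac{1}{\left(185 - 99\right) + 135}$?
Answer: $\frac{75247407}{221} \approx 3.4049 \cdot 10^{5}$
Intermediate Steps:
$n{\left(S,k \right)} = \frac{1}{221}$ ($n{\left(S,k \right)} = \frac{1}{86 + 135} = \frac{1}{221}$)
$n{\left(-18,-361 \right)} - -340486 = \frac{1}{221} - -340486 = \frac{1}{221} + 340486 = \frac{75247407}{221}$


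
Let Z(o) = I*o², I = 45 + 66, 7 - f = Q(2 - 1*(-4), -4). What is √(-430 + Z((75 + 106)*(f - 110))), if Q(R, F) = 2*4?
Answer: √44804958761 ≈ 2.1167e+5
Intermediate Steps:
Q(R, F) = 8
f = -1 (f = 7 - 1*8 = 7 - 8 = -1)
I = 111
Z(o) = 111*o²
√(-430 + Z((75 + 106)*(f - 110))) = √(-430 + 111*((75 + 106)*(-1 - 110))²) = √(-430 + 111*(181*(-111))²) = √(-430 + 111*(-20091)²) = √(-430 + 111*403648281) = √(-430 + 44804959191) = √44804958761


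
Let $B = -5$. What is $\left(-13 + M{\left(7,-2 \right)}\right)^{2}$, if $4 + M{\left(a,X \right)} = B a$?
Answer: $2704$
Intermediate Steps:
$M{\left(a,X \right)} = -4 - 5 a$
$\left(-13 + M{\left(7,-2 \right)}\right)^{2} = \left(-13 - 39\right)^{2} = \left(-52\right)^{2} = 2704$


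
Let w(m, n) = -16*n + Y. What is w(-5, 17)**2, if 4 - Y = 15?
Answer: 80089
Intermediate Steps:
Y = -11 (Y = 4 - 1*15 = 4 - 15 = -11)
w(m, n) = -11 - 16*n (w(m, n) = -16*n - 11 = -11 - 16*n)
w(-5, 17)**2 = (-11 - 16*17)**2 = (-11 - 272)**2 = (-283)**2 = 80089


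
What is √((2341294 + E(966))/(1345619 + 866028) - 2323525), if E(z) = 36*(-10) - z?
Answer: I*√11365244238015119429/2211647 ≈ 1524.3*I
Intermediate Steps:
E(z) = -360 - z
√((2341294 + E(966))/(1345619 + 866028) - 2323525) = √((2341294 + (-360 - 1*966))/(1345619 + 866028) - 2323525) = √((2341294 + (-360 - 966))/2211647 - 2323525) = √((2341294 - 1326)*(1/2211647) - 2323525) = √(2339968*(1/2211647) - 2323525) = √(2339968/2211647 - 2323525) = √(-5138814755707/2211647) = I*√11365244238015119429/2211647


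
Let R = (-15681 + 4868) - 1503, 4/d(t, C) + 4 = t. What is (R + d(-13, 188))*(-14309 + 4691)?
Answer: 2013778368/17 ≈ 1.1846e+8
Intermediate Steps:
d(t, C) = 4/(-4 + t)
R = -12316 (R = -10813 - 1503 = -12316)
(R + d(-13, 188))*(-14309 + 4691) = (-12316 + 4/(-4 - 13))*(-14309 + 4691) = (-12316 + 4/(-17))*(-9618) = (-12316 + 4*(-1/17))*(-9618) = (-12316 - 4/17)*(-9618) = -209376/17*(-9618) = 2013778368/17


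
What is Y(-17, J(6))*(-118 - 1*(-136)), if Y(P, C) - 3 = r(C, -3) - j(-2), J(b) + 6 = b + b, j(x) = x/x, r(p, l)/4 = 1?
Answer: 108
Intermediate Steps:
r(p, l) = 4 (r(p, l) = 4*1 = 4)
j(x) = 1
J(b) = -6 + 2*b (J(b) = -6 + (b + b) = -6 + 2*b)
Y(P, C) = 6 (Y(P, C) = 3 + (4 - 1*1) = 3 + (4 - 1) = 3 + 3 = 6)
Y(-17, J(6))*(-118 - 1*(-136)) = 6*(-118 - 1*(-136)) = 6*(-118 + 136) = 6*18 = 108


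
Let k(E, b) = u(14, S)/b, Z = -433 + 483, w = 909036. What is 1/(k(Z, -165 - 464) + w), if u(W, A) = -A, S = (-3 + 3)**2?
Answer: 1/909036 ≈ 1.1001e-6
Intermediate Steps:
S = 0 (S = 0**2 = 0)
Z = 50
k(E, b) = 0 (k(E, b) = (-1*0)/b = 0/b = 0)
1/(k(Z, -165 - 464) + w) = 1/(0 + 909036) = 1/909036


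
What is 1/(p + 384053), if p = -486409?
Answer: -1/102356 ≈ -9.7698e-6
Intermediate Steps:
1/(p + 384053) = 1/(-486409 + 384053) = 1/(-102356) = -1/102356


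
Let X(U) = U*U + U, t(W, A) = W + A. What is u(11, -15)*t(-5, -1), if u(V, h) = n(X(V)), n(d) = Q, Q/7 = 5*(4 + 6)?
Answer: -2100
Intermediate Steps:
Q = 350 (Q = 7*(5*(4 + 6)) = 7*(5*10) = 7*50 = 350)
t(W, A) = A + W
X(U) = U + U**2 (X(U) = U**2 + U = U + U**2)
n(d) = 350
u(V, h) = 350
u(11, -15)*t(-5, -1) = 350*(-1 - 5) = 350*(-6) = -2100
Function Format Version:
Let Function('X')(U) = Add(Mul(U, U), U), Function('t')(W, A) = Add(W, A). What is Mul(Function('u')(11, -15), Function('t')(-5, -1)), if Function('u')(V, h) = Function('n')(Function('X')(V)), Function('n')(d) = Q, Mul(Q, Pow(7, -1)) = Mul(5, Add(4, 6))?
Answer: -2100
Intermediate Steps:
Q = 350 (Q = Mul(7, Mul(5, Add(4, 6))) = Mul(7, Mul(5, 10)) = Mul(7, 50) = 350)
Function('t')(W, A) = Add(A, W)
Function('X')(U) = Add(U, Pow(U, 2)) (Function('X')(U) = Add(Pow(U, 2), U) = Add(U, Pow(U, 2)))
Function('n')(d) = 350
Function('u')(V, h) = 350
Mul(Function('u')(11, -15), Function('t')(-5, -1)) = Mul(350, Add(-1, -5)) = Mul(350, -6) = -2100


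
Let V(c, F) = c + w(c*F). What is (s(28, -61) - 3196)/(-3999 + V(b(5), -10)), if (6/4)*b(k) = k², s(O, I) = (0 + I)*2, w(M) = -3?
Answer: 711/854 ≈ 0.83255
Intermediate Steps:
s(O, I) = 2*I (s(O, I) = I*2 = 2*I)
b(k) = 2*k²/3
V(c, F) = -3 + c (V(c, F) = c - 3 = -3 + c)
(s(28, -61) - 3196)/(-3999 + V(b(5), -10)) = (2*(-61) - 3196)/(-3999 + (-3 + (⅔)*5²)) = (-122 - 3196)/(-3999 + (-3 + (⅔)*25)) = -3318/(-3999 + (-3 + 50/3)) = -3318/(-3999 + 41/3) = -3318/(-11956/3) = -3318*(-3/11956) = 711/854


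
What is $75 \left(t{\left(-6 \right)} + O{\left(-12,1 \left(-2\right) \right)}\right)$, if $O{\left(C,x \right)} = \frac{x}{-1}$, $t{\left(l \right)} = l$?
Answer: $-300$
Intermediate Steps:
$O{\left(C,x \right)} = - x$ ($O{\left(C,x \right)} = x \left(-1\right) = - x$)
$75 \left(t{\left(-6 \right)} + O{\left(-12,1 \left(-2\right) \right)}\right) = 75 \left(-6 - 1 \left(-2\right)\right) = 75 \left(-6 - -2\right) = 75 \left(-6 + 2\right) = 75 \left(-4\right) = -300$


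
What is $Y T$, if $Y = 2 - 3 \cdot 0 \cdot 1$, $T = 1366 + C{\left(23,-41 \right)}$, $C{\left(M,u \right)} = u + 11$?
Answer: $2672$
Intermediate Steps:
$C{\left(M,u \right)} = 11 + u$
$T = 1336$ ($T = 1366 + \left(11 - 41\right) = 1366 - 30 = 1336$)
$Y = 2$ ($Y = 2 - 0 = 2 + 0 = 2$)
$Y T = 2 \cdot 1336 = 2672$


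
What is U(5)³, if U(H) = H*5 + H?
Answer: 27000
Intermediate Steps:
U(H) = 6*H (U(H) = 5*H + H = 6*H)
U(5)³ = (6*5)³ = 30³ = 27000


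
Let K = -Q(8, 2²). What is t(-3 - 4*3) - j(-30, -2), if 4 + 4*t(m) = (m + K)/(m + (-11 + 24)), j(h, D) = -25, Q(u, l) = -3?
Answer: 51/2 ≈ 25.500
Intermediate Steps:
K = 3 (K = -1*(-3) = 3)
t(m) = -1 + (3 + m)/(4*(13 + m)) (t(m) = -1 + ((m + 3)/(m + (-11 + 24)))/4 = -1 + ((3 + m)/(m + 13))/4 = -1 + ((3 + m)/(13 + m))/4 = -1 + (3 + m)/(4*(13 + m)))
t(-3 - 4*3) - j(-30, -2) = (-49 - 3*(-3 - 4*3))/(4*(13 + (-3 - 4*3))) - 1*(-25) = (-49 - 3*(-3 - 12))/(4*(13 + (-3 - 12))) + 25 = (-49 - 3*(-15))/(4*(13 - 15)) + 25 = (¼)*(-49 + 45)/(-2) + 25 = (¼)*(-½)*(-4) + 25 = ½ + 25 = 51/2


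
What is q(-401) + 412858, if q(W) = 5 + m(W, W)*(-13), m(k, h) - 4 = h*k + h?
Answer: -1672389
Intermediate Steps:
m(k, h) = 4 + h + h*k (m(k, h) = 4 + (h*k + h) = 4 + (h + h*k) = 4 + h + h*k)
q(W) = -47 - 13*W - 13*W² (q(W) = 5 + (4 + W + W*W)*(-13) = 5 + (4 + W + W²)*(-13) = 5 + (-52 - 13*W - 13*W²) = -47 - 13*W - 13*W²)
q(-401) + 412858 = (-47 - 13*(-401) - 13*(-401)²) + 412858 = (-47 + 5213 - 13*160801) + 412858 = (-47 + 5213 - 2090413) + 412858 = -2085247 + 412858 = -1672389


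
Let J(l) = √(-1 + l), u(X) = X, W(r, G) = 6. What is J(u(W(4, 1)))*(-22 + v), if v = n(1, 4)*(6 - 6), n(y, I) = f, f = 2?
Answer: -22*√5 ≈ -49.193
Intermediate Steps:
n(y, I) = 2
v = 0 (v = 2*(6 - 6) = 2*0 = 0)
J(u(W(4, 1)))*(-22 + v) = √(-1 + 6)*(-22 + 0) = √5*(-22) = -22*√5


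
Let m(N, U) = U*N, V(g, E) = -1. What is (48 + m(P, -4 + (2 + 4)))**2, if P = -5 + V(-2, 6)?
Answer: 1296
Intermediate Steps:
P = -6 (P = -5 - 1 = -6)
m(N, U) = N*U
(48 + m(P, -4 + (2 + 4)))**2 = (48 - 6*(-4 + (2 + 4)))**2 = (48 - 6*(-4 + 6))**2 = (48 - 6*2)**2 = (48 - 12)**2 = 36**2 = 1296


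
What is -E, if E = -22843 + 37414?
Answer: -14571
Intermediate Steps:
E = 14571
-E = -1*14571 = -14571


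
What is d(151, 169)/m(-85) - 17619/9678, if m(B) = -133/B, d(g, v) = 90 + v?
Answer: 10034183/61294 ≈ 163.71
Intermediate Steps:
d(151, 169)/m(-85) - 17619/9678 = (90 + 169)/((-133/(-85))) - 17619/9678 = 259/((-133*(-1/85))) - 17619*1/9678 = 259/(133/85) - 5873/3226 = 259*(85/133) - 5873/3226 = 3145/19 - 5873/3226 = 10034183/61294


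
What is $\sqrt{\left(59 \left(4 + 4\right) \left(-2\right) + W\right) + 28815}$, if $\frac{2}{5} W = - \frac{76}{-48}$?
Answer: $\frac{\sqrt{4013994}}{12} \approx 166.96$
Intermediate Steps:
$W = \frac{95}{24}$ ($W = \frac{5 \left(- \frac{76}{-48}\right)}{2} = \frac{5 \left(\left(-76\right) \left(- \frac{1}{48}\right)\right)}{2} = \frac{5}{2} \cdot \frac{19}{12} = \frac{95}{24} \approx 3.9583$)
$\sqrt{\left(59 \left(4 + 4\right) \left(-2\right) + W\right) + 28815} = \sqrt{\left(59 \left(4 + 4\right) \left(-2\right) + \frac{95}{24}\right) + 28815} = \sqrt{\left(59 \cdot 8 \left(-2\right) + \frac{95}{24}\right) + 28815} = \sqrt{\left(59 \left(-16\right) + \frac{95}{24}\right) + 28815} = \sqrt{\left(-944 + \frac{95}{24}\right) + 28815} = \sqrt{- \frac{22561}{24} + 28815} = \sqrt{\frac{668999}{24}} = \frac{\sqrt{4013994}}{12}$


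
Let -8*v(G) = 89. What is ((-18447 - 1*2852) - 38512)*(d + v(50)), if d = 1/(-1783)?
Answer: 9491706645/14264 ≈ 6.6543e+5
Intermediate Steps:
d = -1/1783 ≈ -0.00056085
v(G) = -89/8 (v(G) = -1/8*89 = -89/8)
((-18447 - 1*2852) - 38512)*(d + v(50)) = ((-18447 - 1*2852) - 38512)*(-1/1783 - 89/8) = ((-18447 - 2852) - 38512)*(-158695/14264) = (-21299 - 38512)*(-158695/14264) = -59811*(-158695/14264) = 9491706645/14264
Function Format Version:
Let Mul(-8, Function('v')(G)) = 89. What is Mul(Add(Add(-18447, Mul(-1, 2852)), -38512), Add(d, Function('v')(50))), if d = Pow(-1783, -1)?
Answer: Rational(9491706645, 14264) ≈ 6.6543e+5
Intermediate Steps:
d = Rational(-1, 1783) ≈ -0.00056085
Function('v')(G) = Rational(-89, 8) (Function('v')(G) = Mul(Rational(-1, 8), 89) = Rational(-89, 8))
Mul(Add(Add(-18447, Mul(-1, 2852)), -38512), Add(d, Function('v')(50))) = Mul(Add(Add(-18447, Mul(-1, 2852)), -38512), Add(Rational(-1, 1783), Rational(-89, 8))) = Mul(Add(Add(-18447, -2852), -38512), Rational(-158695, 14264)) = Mul(Add(-21299, -38512), Rational(-158695, 14264)) = Mul(-59811, Rational(-158695, 14264)) = Rational(9491706645, 14264)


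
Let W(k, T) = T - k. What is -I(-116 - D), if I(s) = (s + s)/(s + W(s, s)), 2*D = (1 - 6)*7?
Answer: -2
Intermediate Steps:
D = -35/2 (D = ((1 - 6)*7)/2 = (-5*7)/2 = (1/2)*(-35) = -35/2 ≈ -17.500)
I(s) = 2 (I(s) = (s + s)/(s + (s - s)) = (2*s)/(s + 0) = (2*s)/s = 2)
-I(-116 - D) = -1*2 = -2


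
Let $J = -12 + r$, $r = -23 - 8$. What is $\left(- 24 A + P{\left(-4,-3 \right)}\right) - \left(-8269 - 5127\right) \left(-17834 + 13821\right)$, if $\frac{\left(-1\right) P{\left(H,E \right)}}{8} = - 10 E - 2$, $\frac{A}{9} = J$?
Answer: $-53749084$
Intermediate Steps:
$r = -31$
$J = -43$ ($J = -12 - 31 = -43$)
$A = -387$ ($A = 9 \left(-43\right) = -387$)
$P{\left(H,E \right)} = 16 + 80 E$ ($P{\left(H,E \right)} = - 8 \left(- 10 E - 2\right) = - 8 \left(-2 - 10 E\right) = 16 + 80 E$)
$\left(- 24 A + P{\left(-4,-3 \right)}\right) - \left(-8269 - 5127\right) \left(-17834 + 13821\right) = \left(\left(-24\right) \left(-387\right) + \left(16 + 80 \left(-3\right)\right)\right) - \left(-8269 - 5127\right) \left(-17834 + 13821\right) = \left(9288 + \left(16 - 240\right)\right) - \left(-13396\right) \left(-4013\right) = \left(9288 - 224\right) - 53758148 = 9064 - 53758148 = -53749084$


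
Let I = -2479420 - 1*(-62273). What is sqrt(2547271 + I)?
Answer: 2*sqrt(32531) ≈ 360.73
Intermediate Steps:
I = -2417147 (I = -2479420 + 62273 = -2417147)
sqrt(2547271 + I) = sqrt(2547271 - 2417147) = sqrt(130124) = 2*sqrt(32531)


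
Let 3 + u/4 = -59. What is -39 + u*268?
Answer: -66503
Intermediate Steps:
u = -248 (u = -12 + 4*(-59) = -12 - 236 = -248)
-39 + u*268 = -39 - 248*268 = -39 - 66464 = -66503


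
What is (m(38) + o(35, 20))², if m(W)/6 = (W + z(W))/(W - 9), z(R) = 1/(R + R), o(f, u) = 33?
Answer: 2027971089/1214404 ≈ 1669.9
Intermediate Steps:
z(R) = 1/(2*R)
m(W) = 6*(W + 1/(2*W))/(-9 + W) (m(W) = 6*((W + 1/(2*W))/(W - 9)) = 6*((W + 1/(2*W))/(-9 + W)) = 6*(W + 1/(2*W))/(-9 + W))
(m(38) + o(35, 20))² = (3*(1 + 2*38²)/(38*(-9 + 38)) + 33)² = (3*(1/38)*(1 + 2*1444)/29 + 33)² = (3*(1/38)*(1/29)*(1 + 2888) + 33)² = (3*(1/38)*(1/29)*2889 + 33)² = (8667/1102 + 33)² = (45033/1102)² = 2027971089/1214404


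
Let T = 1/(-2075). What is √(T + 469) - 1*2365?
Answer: -2365 + √80773442/415 ≈ -2343.3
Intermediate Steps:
T = -1/2075 ≈ -0.00048193
√(T + 469) - 1*2365 = √(-1/2075 + 469) - 1*2365 = √(973174/2075) - 2365 = √80773442/415 - 2365 = -2365 + √80773442/415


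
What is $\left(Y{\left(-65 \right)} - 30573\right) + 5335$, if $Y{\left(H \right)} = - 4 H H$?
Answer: $-42138$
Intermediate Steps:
$Y{\left(H \right)} = - 4 H^{2}$
$\left(Y{\left(-65 \right)} - 30573\right) + 5335 = \left(- 4 \left(-65\right)^{2} - 30573\right) + 5335 = \left(\left(-4\right) 4225 - 30573\right) + 5335 = \left(-16900 - 30573\right) + 5335 = -47473 + 5335 = -42138$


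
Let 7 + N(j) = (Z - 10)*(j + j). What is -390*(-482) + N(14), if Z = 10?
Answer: 187973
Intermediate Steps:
N(j) = -7 (N(j) = -7 + (10 - 10)*(j + j) = -7 + 0*(2*j) = -7 + 0 = -7)
-390*(-482) + N(14) = -390*(-482) - 7 = 187980 - 7 = 187973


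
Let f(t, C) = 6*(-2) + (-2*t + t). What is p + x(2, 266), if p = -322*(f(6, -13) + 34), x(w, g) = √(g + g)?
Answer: -5152 + 2*√133 ≈ -5128.9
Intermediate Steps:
f(t, C) = -12 - t
x(w, g) = √2*√g (x(w, g) = √(2*g) = √2*√g)
p = -5152 (p = -322*((-12 - 1*6) + 34) = -322*((-12 - 6) + 34) = -322*(-18 + 34) = -322*16 = -5152)
p + x(2, 266) = -5152 + √2*√266 = -5152 + 2*√133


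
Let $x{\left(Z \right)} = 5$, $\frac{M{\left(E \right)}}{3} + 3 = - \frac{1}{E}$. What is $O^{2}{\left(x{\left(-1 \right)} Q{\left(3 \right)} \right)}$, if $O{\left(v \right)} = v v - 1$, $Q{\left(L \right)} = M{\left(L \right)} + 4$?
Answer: $808201$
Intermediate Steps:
$M{\left(E \right)} = -9 - \frac{3}{E}$ ($M{\left(E \right)} = -9 + 3 \left(- \frac{1}{E}\right) = -9 - \frac{3}{E}$)
$Q{\left(L \right)} = -5 - \frac{3}{L}$ ($Q{\left(L \right)} = \left(-9 - \frac{3}{L}\right) + 4 = -5 - \frac{3}{L}$)
$O{\left(v \right)} = -1 + v^{2}$ ($O{\left(v \right)} = v^{2} - 1 = -1 + v^{2}$)
$O^{2}{\left(x{\left(-1 \right)} Q{\left(3 \right)} \right)} = \left(-1 + \left(5 \left(-5 - \frac{3}{3}\right)\right)^{2}\right)^{2} = \left(-1 + \left(5 \left(-5 - 1\right)\right)^{2}\right)^{2} = \left(-1 + \left(5 \left(-6\right)\right)^{2}\right)^{2} = \left(-1 + \left(-30\right)^{2}\right)^{2} = \left(-1 + 900\right)^{2} = 899^{2} = 808201$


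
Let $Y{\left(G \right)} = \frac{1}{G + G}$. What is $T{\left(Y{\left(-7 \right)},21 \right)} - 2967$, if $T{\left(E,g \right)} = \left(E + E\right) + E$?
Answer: $- \frac{41541}{14} \approx -2967.2$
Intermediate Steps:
$Y{\left(G \right)} = \frac{1}{2 G}$
$T{\left(E,g \right)} = 3 E$ ($T{\left(E,g \right)} = 2 E + E = 3 E$)
$T{\left(Y{\left(-7 \right)},21 \right)} - 2967 = 3 \frac{1}{2 \left(-7\right)} - 2967 = 3 \cdot \frac{1}{2} \left(- \frac{1}{7}\right) - 2967 = 3 \left(- \frac{1}{14}\right) - 2967 = - \frac{3}{14} - 2967 = - \frac{41541}{14}$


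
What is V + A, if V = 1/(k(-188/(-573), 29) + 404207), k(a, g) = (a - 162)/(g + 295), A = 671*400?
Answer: 10070602222842026/37520872663 ≈ 2.6840e+5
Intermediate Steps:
A = 268400
k(a, g) = (-162 + a)/(295 + g)
V = 92826/37520872663 (V = 1/((-162 - 188/(-573))/(295 + 29) + 404207) = 1/((-162 - 188*(-1/573))/324 + 404207) = 1/((-162 + 188/573)/324 + 404207) = 1/((1/324)*(-92638/573) + 404207) = 1/(-46319/92826 + 404207) = 1/(37520872663/92826) = 92826/37520872663 ≈ 2.4740e-6)
V + A = 92826/37520872663 + 268400 = 10070602222842026/37520872663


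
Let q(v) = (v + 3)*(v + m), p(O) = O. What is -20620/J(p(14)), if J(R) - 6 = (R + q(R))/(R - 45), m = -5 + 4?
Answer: 639220/49 ≈ 13045.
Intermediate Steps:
m = -1
q(v) = (-1 + v)*(3 + v) (q(v) = (v + 3)*(v - 1) = (3 + v)*(-1 + v) = (-1 + v)*(3 + v))
J(R) = 6 + (-3 + R² + 3*R)/(-45 + R) (J(R) = 6 + (R + (-3 + R² + 2*R))/(R - 45) = 6 + (-3 + R² + 3*R)/(-45 + R))
-20620/J(p(14)) = -20620*(-45 + 14)/(-273 + 14² + 9*14) = -20620*(-31/(-273 + 196 + 126)) = -20620/((-1/31*49)) = -20620/(-49/31) = -20620*(-31/49) = 639220/49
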